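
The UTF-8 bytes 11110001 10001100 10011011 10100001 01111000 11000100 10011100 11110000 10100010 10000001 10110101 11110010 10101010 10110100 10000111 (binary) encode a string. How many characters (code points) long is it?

5

Byte at offset 0: 0xF1 = 11110001 → 4-byte char (#1). Advance 4.
Byte at offset 4: 0x78 = 01111000 → 1-byte char (#2). Advance 1.
Byte at offset 5: 0xC4 = 11000100 → 2-byte char (#3). Advance 2.
Byte at offset 7: 0xF0 = 11110000 → 4-byte char (#4). Advance 4.
Byte at offset 11: 0xF2 = 11110010 → 4-byte char (#5). Advance 4.
Reached end at offset 15 after 5 code points.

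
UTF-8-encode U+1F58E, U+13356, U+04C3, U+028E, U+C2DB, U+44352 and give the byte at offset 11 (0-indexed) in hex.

U+1F58E → 4-byte form F0 9F 96 8E at offsets 0–3.
U+13356 → 4-byte form F0 93 8D 96 at offsets 4–7.
U+04C3 → 2-byte form D3 83 at offsets 8–9.
U+028E → 2-byte form CA 8E at offsets 10–11.
Offset 11 falls in char 4's range; it's byte 2 of CA 8E = 0x8E.

0x8E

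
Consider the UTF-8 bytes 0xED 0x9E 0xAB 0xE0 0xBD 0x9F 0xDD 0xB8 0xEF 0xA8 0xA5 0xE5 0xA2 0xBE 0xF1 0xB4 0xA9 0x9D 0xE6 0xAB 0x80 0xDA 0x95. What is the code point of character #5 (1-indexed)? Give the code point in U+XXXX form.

Offset 0: leading byte 0xED = 11101101 → 3-byte char #1 = ED 9E AB.
Offset 3: leading byte 0xE0 = 11100000 → 3-byte char #2 = E0 BD 9F.
Offset 6: leading byte 0xDD = 11011101 → 2-byte char #3 = DD B8.
Offset 8: leading byte 0xEF = 11101111 → 3-byte char #4 = EF A8 A5.
Offset 11: leading byte 0xE5 = 11100101 → 3-byte char #5 = E5 A2 BE.
Leading byte 0xE5 = 11100101 matches 1110xxxx → 3-byte sequence.
Byte 1: 0xE5 = 11100101, payload 0101 (4 bits).
Byte 2: 0xA2 = 10100010 (10xxxxxx ✓), payload 100010.
Byte 3: 0xBE = 10111110 (10xxxxxx ✓), payload 111110.
Concatenate: 0101100010111110 = 0x58BE (16 bits → U+58BE).

U+58BE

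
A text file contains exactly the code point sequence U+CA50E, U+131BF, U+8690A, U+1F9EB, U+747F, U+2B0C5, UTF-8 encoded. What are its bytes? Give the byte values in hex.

U+CA50E: 4-byte form → F3 8A 94 8E.
U+131BF: 4-byte form → F0 93 86 BF.
U+8690A: 4-byte form → F2 86 A4 8A.
U+1F9EB: 4-byte form → F0 9F A7 AB.
U+747F: 3-byte form → E7 91 BF.
U+2B0C5: 4-byte form → F0 AB 83 85.
Concatenated (23 bytes): F3 8A 94 8E F0 93 86 BF F2 86 A4 8A F0 9F A7 AB E7 91 BF F0 AB 83 85.

F3 8A 94 8E F0 93 86 BF F2 86 A4 8A F0 9F A7 AB E7 91 BF F0 AB 83 85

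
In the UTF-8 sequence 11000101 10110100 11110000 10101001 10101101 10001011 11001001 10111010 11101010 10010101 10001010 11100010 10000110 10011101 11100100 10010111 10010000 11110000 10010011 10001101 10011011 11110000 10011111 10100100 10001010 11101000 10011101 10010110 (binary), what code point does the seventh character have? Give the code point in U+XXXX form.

Offset 0: leading byte 0xC5 = 11000101 → 2-byte char #1 = C5 B4.
Offset 2: leading byte 0xF0 = 11110000 → 4-byte char #2 = F0 A9 AD 8B.
Offset 6: leading byte 0xC9 = 11001001 → 2-byte char #3 = C9 BA.
Offset 8: leading byte 0xEA = 11101010 → 3-byte char #4 = EA 95 8A.
Offset 11: leading byte 0xE2 = 11100010 → 3-byte char #5 = E2 86 9D.
Offset 14: leading byte 0xE4 = 11100100 → 3-byte char #6 = E4 97 90.
Offset 17: leading byte 0xF0 = 11110000 → 4-byte char #7 = F0 93 8D 9B.
Leading byte 0xF0 = 11110000 matches 11110xxx → 4-byte sequence.
Byte 1: 0xF0 = 11110000, payload 000 (3 bits).
Byte 2: 0x93 = 10010011 (10xxxxxx ✓), payload 010011.
Byte 3: 0x8D = 10001101 (10xxxxxx ✓), payload 001101.
Byte 4: 0x9B = 10011011 (10xxxxxx ✓), payload 011011.
Concatenate: 000010011001101011011 = 0x1335B (21 bits → U+1335B).

U+1335B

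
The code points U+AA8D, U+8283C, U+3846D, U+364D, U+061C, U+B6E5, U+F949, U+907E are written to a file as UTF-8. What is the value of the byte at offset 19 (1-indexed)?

1-indexed offset 19 is 0-indexed offset 18.
U+AA8D → 3-byte form EA AA 8D at offsets 0–2.
U+8283C → 4-byte form F2 82 A0 BC at offsets 3–6.
U+3846D → 4-byte form F0 B8 91 AD at offsets 7–10.
U+364D → 3-byte form E3 99 8D at offsets 11–13.
U+061C → 2-byte form D8 9C at offsets 14–15.
U+B6E5 → 3-byte form EB 9B A5 at offsets 16–18.
Offset 18 falls in char 6's range; it's byte 3 of EB 9B A5 = 0xA5.

0xA5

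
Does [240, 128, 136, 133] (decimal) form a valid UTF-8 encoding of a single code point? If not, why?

invalid (overlong encoding)

Leading byte 0xF0 = 11110000 → 4-byte form.
Continuation bytes all match 10xxxxxx. Payload decodes to 0x205.
But 0x205 < 0x10000, the minimum for a 4-byte sequence — this is an overlong encoding.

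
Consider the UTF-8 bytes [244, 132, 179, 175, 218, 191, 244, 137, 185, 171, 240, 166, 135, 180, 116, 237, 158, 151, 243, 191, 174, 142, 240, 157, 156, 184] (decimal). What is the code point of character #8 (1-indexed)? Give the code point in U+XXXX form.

U+1D738

Offset 0: leading byte 0xF4 = 11110100 → 4-byte char #1 = F4 84 B3 AF.
Offset 4: leading byte 0xDA = 11011010 → 2-byte char #2 = DA BF.
Offset 6: leading byte 0xF4 = 11110100 → 4-byte char #3 = F4 89 B9 AB.
Offset 10: leading byte 0xF0 = 11110000 → 4-byte char #4 = F0 A6 87 B4.
Offset 14: leading byte 0x74 = 01110100 → 1-byte char #5 = 74.
Offset 15: leading byte 0xED = 11101101 → 3-byte char #6 = ED 9E 97.
Offset 18: leading byte 0xF3 = 11110011 → 4-byte char #7 = F3 BF AE 8E.
Offset 22: leading byte 0xF0 = 11110000 → 4-byte char #8 = F0 9D 9C B8.
Leading byte 0xF0 = 11110000 matches 11110xxx → 4-byte sequence.
Byte 1: 0xF0 = 11110000, payload 000 (3 bits).
Byte 2: 0x9D = 10011101 (10xxxxxx ✓), payload 011101.
Byte 3: 0x9C = 10011100 (10xxxxxx ✓), payload 011100.
Byte 4: 0xB8 = 10111000 (10xxxxxx ✓), payload 111000.
Concatenate: 000011101011100111000 = 0x1D738 (21 bits → U+1D738).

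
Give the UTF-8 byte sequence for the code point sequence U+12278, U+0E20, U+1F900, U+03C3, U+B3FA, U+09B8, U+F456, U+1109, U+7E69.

U+12278: 4-byte form → F0 92 89 B8.
U+0E20: 3-byte form → E0 B8 A0.
U+1F900: 4-byte form → F0 9F A4 80.
U+03C3: 2-byte form → CF 83.
U+B3FA: 3-byte form → EB 8F BA.
U+09B8: 3-byte form → E0 A6 B8.
U+F456: 3-byte form → EF 91 96.
U+1109: 3-byte form → E1 84 89.
U+7E69: 3-byte form → E7 B9 A9.
Concatenated (28 bytes): F0 92 89 B8 E0 B8 A0 F0 9F A4 80 CF 83 EB 8F BA E0 A6 B8 EF 91 96 E1 84 89 E7 B9 A9.

F0 92 89 B8 E0 B8 A0 F0 9F A4 80 CF 83 EB 8F BA E0 A6 B8 EF 91 96 E1 84 89 E7 B9 A9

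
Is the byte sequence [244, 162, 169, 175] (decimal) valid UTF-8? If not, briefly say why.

Leading byte 0xF4 = 11110100 → 4-byte form.
Payload = 0x122A6F, which exceeds U+10FFFF, the maximum Unicode code point. (Leading bytes F5–FF, or F4 followed by ≥ 0x90, are invalid.)

invalid (encodes a value above U+10FFFF)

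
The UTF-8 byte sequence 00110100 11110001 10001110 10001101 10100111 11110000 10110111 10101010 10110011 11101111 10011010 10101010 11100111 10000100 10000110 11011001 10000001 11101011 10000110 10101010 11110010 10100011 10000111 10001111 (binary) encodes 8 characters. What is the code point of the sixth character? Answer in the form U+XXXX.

U+0641

Offset 0: leading byte 0x34 = 00110100 → 1-byte char #1 = 34.
Offset 1: leading byte 0xF1 = 11110001 → 4-byte char #2 = F1 8E 8D A7.
Offset 5: leading byte 0xF0 = 11110000 → 4-byte char #3 = F0 B7 AA B3.
Offset 9: leading byte 0xEF = 11101111 → 3-byte char #4 = EF 9A AA.
Offset 12: leading byte 0xE7 = 11100111 → 3-byte char #5 = E7 84 86.
Offset 15: leading byte 0xD9 = 11011001 → 2-byte char #6 = D9 81.
Leading byte 0xD9 = 11011001 matches 110xxxxx → 2-byte sequence.
Byte 1: 0xD9 = 11011001, payload 11001 (5 bits).
Byte 2: 0x81 = 10000001 (10xxxxxx ✓), payload 000001.
Concatenate: 11001000001 = 0x641 (11 bits → U+0641).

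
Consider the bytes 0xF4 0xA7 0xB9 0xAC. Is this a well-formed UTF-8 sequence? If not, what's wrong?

Leading byte 0xF4 = 11110100 → 4-byte form.
Payload = 0x127E6C, which exceeds U+10FFFF, the maximum Unicode code point. (Leading bytes F5–FF, or F4 followed by ≥ 0x90, are invalid.)

invalid (encodes a value above U+10FFFF)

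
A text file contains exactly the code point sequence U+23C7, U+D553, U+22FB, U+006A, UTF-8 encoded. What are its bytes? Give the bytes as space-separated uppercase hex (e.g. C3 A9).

E2 8F 87 ED 95 93 E2 8B BB 6A

U+23C7: 3-byte form → E2 8F 87.
U+D553: 3-byte form → ED 95 93.
U+22FB: 3-byte form → E2 8B BB.
U+006A: 1-byte form → 6A.
Concatenated (10 bytes): E2 8F 87 ED 95 93 E2 8B BB 6A.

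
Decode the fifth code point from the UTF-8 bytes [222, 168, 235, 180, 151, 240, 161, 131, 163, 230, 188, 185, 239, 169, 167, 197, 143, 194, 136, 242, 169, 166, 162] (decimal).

Offset 0: leading byte 0xDE = 11011110 → 2-byte char #1 = DE A8.
Offset 2: leading byte 0xEB = 11101011 → 3-byte char #2 = EB B4 97.
Offset 5: leading byte 0xF0 = 11110000 → 4-byte char #3 = F0 A1 83 A3.
Offset 9: leading byte 0xE6 = 11100110 → 3-byte char #4 = E6 BC B9.
Offset 12: leading byte 0xEF = 11101111 → 3-byte char #5 = EF A9 A7.
Leading byte 0xEF = 11101111 matches 1110xxxx → 3-byte sequence.
Byte 1: 0xEF = 11101111, payload 1111 (4 bits).
Byte 2: 0xA9 = 10101001 (10xxxxxx ✓), payload 101001.
Byte 3: 0xA7 = 10100111 (10xxxxxx ✓), payload 100111.
Concatenate: 1111101001100111 = 0xFA67 (16 bits → U+FA67).

U+FA67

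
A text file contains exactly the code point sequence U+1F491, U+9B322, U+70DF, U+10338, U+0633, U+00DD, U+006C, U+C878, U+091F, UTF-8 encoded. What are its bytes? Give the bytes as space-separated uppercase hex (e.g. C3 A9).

U+1F491: 4-byte form → F0 9F 92 91.
U+9B322: 4-byte form → F2 9B 8C A2.
U+70DF: 3-byte form → E7 83 9F.
U+10338: 4-byte form → F0 90 8C B8.
U+0633: 2-byte form → D8 B3.
U+00DD: 2-byte form → C3 9D.
U+006C: 1-byte form → 6C.
U+C878: 3-byte form → EC A1 B8.
U+091F: 3-byte form → E0 A4 9F.
Concatenated (26 bytes): F0 9F 92 91 F2 9B 8C A2 E7 83 9F F0 90 8C B8 D8 B3 C3 9D 6C EC A1 B8 E0 A4 9F.

F0 9F 92 91 F2 9B 8C A2 E7 83 9F F0 90 8C B8 D8 B3 C3 9D 6C EC A1 B8 E0 A4 9F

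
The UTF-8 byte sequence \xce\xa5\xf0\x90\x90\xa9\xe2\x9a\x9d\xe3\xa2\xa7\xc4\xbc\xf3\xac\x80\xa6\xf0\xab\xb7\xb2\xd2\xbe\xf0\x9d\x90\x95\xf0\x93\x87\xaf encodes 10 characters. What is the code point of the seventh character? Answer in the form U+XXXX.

Offset 0: leading byte 0xCE = 11001110 → 2-byte char #1 = CE A5.
Offset 2: leading byte 0xF0 = 11110000 → 4-byte char #2 = F0 90 90 A9.
Offset 6: leading byte 0xE2 = 11100010 → 3-byte char #3 = E2 9A 9D.
Offset 9: leading byte 0xE3 = 11100011 → 3-byte char #4 = E3 A2 A7.
Offset 12: leading byte 0xC4 = 11000100 → 2-byte char #5 = C4 BC.
Offset 14: leading byte 0xF3 = 11110011 → 4-byte char #6 = F3 AC 80 A6.
Offset 18: leading byte 0xF0 = 11110000 → 4-byte char #7 = F0 AB B7 B2.
Leading byte 0xF0 = 11110000 matches 11110xxx → 4-byte sequence.
Byte 1: 0xF0 = 11110000, payload 000 (3 bits).
Byte 2: 0xAB = 10101011 (10xxxxxx ✓), payload 101011.
Byte 3: 0xB7 = 10110111 (10xxxxxx ✓), payload 110111.
Byte 4: 0xB2 = 10110010 (10xxxxxx ✓), payload 110010.
Concatenate: 000101011110111110010 = 0x2BDF2 (21 bits → U+2BDF2).

U+2BDF2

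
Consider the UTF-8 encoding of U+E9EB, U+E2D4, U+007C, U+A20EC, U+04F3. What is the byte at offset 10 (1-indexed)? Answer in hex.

0x83

1-indexed offset 10 is 0-indexed offset 9.
U+E9EB → 3-byte form EE A7 AB at offsets 0–2.
U+E2D4 → 3-byte form EE 8B 94 at offsets 3–5.
U+007C → 1-byte form 7C at offsets 6–6.
U+A20EC → 4-byte form F2 A2 83 AC at offsets 7–10.
Offset 9 falls in char 4's range; it's byte 3 of F2 A2 83 AC = 0x83.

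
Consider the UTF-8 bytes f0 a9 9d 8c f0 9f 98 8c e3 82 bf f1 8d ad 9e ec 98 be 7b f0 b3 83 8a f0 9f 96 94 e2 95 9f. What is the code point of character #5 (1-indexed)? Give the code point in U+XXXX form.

Offset 0: leading byte 0xF0 = 11110000 → 4-byte char #1 = F0 A9 9D 8C.
Offset 4: leading byte 0xF0 = 11110000 → 4-byte char #2 = F0 9F 98 8C.
Offset 8: leading byte 0xE3 = 11100011 → 3-byte char #3 = E3 82 BF.
Offset 11: leading byte 0xF1 = 11110001 → 4-byte char #4 = F1 8D AD 9E.
Offset 15: leading byte 0xEC = 11101100 → 3-byte char #5 = EC 98 BE.
Leading byte 0xEC = 11101100 matches 1110xxxx → 3-byte sequence.
Byte 1: 0xEC = 11101100, payload 1100 (4 bits).
Byte 2: 0x98 = 10011000 (10xxxxxx ✓), payload 011000.
Byte 3: 0xBE = 10111110 (10xxxxxx ✓), payload 111110.
Concatenate: 1100011000111110 = 0xC63E (16 bits → U+C63E).

U+C63E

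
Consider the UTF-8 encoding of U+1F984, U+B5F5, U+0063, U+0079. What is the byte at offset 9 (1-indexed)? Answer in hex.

0x79

1-indexed offset 9 is 0-indexed offset 8.
U+1F984 → 4-byte form F0 9F A6 84 at offsets 0–3.
U+B5F5 → 3-byte form EB 97 B5 at offsets 4–6.
U+0063 → 1-byte form 63 at offsets 7–7.
U+0079 → 1-byte form 79 at offsets 8–8.
Offset 8 falls in char 4's range; it's byte 1 of 79 = 0x79.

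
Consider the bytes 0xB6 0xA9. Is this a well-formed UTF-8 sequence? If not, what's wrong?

invalid (continuation byte with no leading byte)

Byte 0xB6 = 10110110 has the form 10xxxxxx — a continuation byte — but there is no preceding leading byte.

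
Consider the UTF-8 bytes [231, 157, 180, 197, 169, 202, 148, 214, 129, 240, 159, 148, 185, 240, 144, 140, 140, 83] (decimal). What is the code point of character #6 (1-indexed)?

U+1030C

Offset 0: leading byte 0xE7 = 11100111 → 3-byte char #1 = E7 9D B4.
Offset 3: leading byte 0xC5 = 11000101 → 2-byte char #2 = C5 A9.
Offset 5: leading byte 0xCA = 11001010 → 2-byte char #3 = CA 94.
Offset 7: leading byte 0xD6 = 11010110 → 2-byte char #4 = D6 81.
Offset 9: leading byte 0xF0 = 11110000 → 4-byte char #5 = F0 9F 94 B9.
Offset 13: leading byte 0xF0 = 11110000 → 4-byte char #6 = F0 90 8C 8C.
Leading byte 0xF0 = 11110000 matches 11110xxx → 4-byte sequence.
Byte 1: 0xF0 = 11110000, payload 000 (3 bits).
Byte 2: 0x90 = 10010000 (10xxxxxx ✓), payload 010000.
Byte 3: 0x8C = 10001100 (10xxxxxx ✓), payload 001100.
Byte 4: 0x8C = 10001100 (10xxxxxx ✓), payload 001100.
Concatenate: 000010000001100001100 = 0x1030C (21 bits → U+1030C).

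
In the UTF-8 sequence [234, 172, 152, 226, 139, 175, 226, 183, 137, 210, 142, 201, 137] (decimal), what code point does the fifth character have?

Offset 0: leading byte 0xEA = 11101010 → 3-byte char #1 = EA AC 98.
Offset 3: leading byte 0xE2 = 11100010 → 3-byte char #2 = E2 8B AF.
Offset 6: leading byte 0xE2 = 11100010 → 3-byte char #3 = E2 B7 89.
Offset 9: leading byte 0xD2 = 11010010 → 2-byte char #4 = D2 8E.
Offset 11: leading byte 0xC9 = 11001001 → 2-byte char #5 = C9 89.
Leading byte 0xC9 = 11001001 matches 110xxxxx → 2-byte sequence.
Byte 1: 0xC9 = 11001001, payload 01001 (5 bits).
Byte 2: 0x89 = 10001001 (10xxxxxx ✓), payload 001001.
Concatenate: 01001001001 = 0x249 (11 bits → U+0249).

U+0249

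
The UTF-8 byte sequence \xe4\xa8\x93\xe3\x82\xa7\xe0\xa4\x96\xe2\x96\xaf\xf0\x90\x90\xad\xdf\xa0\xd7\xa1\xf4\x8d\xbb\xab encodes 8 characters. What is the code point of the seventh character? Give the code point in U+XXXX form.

Offset 0: leading byte 0xE4 = 11100100 → 3-byte char #1 = E4 A8 93.
Offset 3: leading byte 0xE3 = 11100011 → 3-byte char #2 = E3 82 A7.
Offset 6: leading byte 0xE0 = 11100000 → 3-byte char #3 = E0 A4 96.
Offset 9: leading byte 0xE2 = 11100010 → 3-byte char #4 = E2 96 AF.
Offset 12: leading byte 0xF0 = 11110000 → 4-byte char #5 = F0 90 90 AD.
Offset 16: leading byte 0xDF = 11011111 → 2-byte char #6 = DF A0.
Offset 18: leading byte 0xD7 = 11010111 → 2-byte char #7 = D7 A1.
Leading byte 0xD7 = 11010111 matches 110xxxxx → 2-byte sequence.
Byte 1: 0xD7 = 11010111, payload 10111 (5 bits).
Byte 2: 0xA1 = 10100001 (10xxxxxx ✓), payload 100001.
Concatenate: 10111100001 = 0x5E1 (11 bits → U+05E1).

U+05E1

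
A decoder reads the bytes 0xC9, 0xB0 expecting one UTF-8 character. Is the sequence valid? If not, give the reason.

Leading byte 0xC9 = 11001001 → 2-byte form.
Continuation bytes 0xB0=10110000 all match 10xxxxxx.
Decoded value 0x270 is ≥ 0x80 (shortest form) and not a surrogate.

valid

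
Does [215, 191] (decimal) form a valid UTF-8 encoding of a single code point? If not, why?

valid

Leading byte 0xD7 = 11010111 → 2-byte form.
Continuation bytes 0xBF=10111111 all match 10xxxxxx.
Decoded value 0x5FF is ≥ 0x80 (shortest form) and not a surrogate.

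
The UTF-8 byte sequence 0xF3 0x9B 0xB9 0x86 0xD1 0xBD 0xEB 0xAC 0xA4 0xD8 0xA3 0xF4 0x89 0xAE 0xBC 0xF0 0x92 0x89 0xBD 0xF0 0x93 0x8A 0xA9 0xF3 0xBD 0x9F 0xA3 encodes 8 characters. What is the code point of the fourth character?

Offset 0: leading byte 0xF3 = 11110011 → 4-byte char #1 = F3 9B B9 86.
Offset 4: leading byte 0xD1 = 11010001 → 2-byte char #2 = D1 BD.
Offset 6: leading byte 0xEB = 11101011 → 3-byte char #3 = EB AC A4.
Offset 9: leading byte 0xD8 = 11011000 → 2-byte char #4 = D8 A3.
Leading byte 0xD8 = 11011000 matches 110xxxxx → 2-byte sequence.
Byte 1: 0xD8 = 11011000, payload 11000 (5 bits).
Byte 2: 0xA3 = 10100011 (10xxxxxx ✓), payload 100011.
Concatenate: 11000100011 = 0x623 (11 bits → U+0623).

U+0623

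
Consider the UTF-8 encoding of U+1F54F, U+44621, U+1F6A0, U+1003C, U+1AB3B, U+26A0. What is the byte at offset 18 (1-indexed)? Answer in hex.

0x9A

1-indexed offset 18 is 0-indexed offset 17.
U+1F54F → 4-byte form F0 9F 95 8F at offsets 0–3.
U+44621 → 4-byte form F1 84 98 A1 at offsets 4–7.
U+1F6A0 → 4-byte form F0 9F 9A A0 at offsets 8–11.
U+1003C → 4-byte form F0 90 80 BC at offsets 12–15.
U+1AB3B → 4-byte form F0 9A AC BB at offsets 16–19.
Offset 17 falls in char 5's range; it's byte 2 of F0 9A AC BB = 0x9A.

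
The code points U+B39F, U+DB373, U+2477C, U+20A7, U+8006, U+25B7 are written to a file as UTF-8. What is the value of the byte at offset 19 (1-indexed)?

0x96

1-indexed offset 19 is 0-indexed offset 18.
U+B39F → 3-byte form EB 8E 9F at offsets 0–2.
U+DB373 → 4-byte form F3 9B 8D B3 at offsets 3–6.
U+2477C → 4-byte form F0 A4 9D BC at offsets 7–10.
U+20A7 → 3-byte form E2 82 A7 at offsets 11–13.
U+8006 → 3-byte form E8 80 86 at offsets 14–16.
U+25B7 → 3-byte form E2 96 B7 at offsets 17–19.
Offset 18 falls in char 6's range; it's byte 2 of E2 96 B7 = 0x96.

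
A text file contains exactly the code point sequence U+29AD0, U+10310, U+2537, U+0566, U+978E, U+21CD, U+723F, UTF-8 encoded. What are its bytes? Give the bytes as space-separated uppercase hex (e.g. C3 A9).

F0 A9 AB 90 F0 90 8C 90 E2 94 B7 D5 A6 E9 9E 8E E2 87 8D E7 88 BF

U+29AD0: 4-byte form → F0 A9 AB 90.
U+10310: 4-byte form → F0 90 8C 90.
U+2537: 3-byte form → E2 94 B7.
U+0566: 2-byte form → D5 A6.
U+978E: 3-byte form → E9 9E 8E.
U+21CD: 3-byte form → E2 87 8D.
U+723F: 3-byte form → E7 88 BF.
Concatenated (22 bytes): F0 A9 AB 90 F0 90 8C 90 E2 94 B7 D5 A6 E9 9E 8E E2 87 8D E7 88 BF.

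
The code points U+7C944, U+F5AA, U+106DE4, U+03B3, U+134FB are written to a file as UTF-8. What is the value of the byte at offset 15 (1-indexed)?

1-indexed offset 15 is 0-indexed offset 14.
U+7C944 → 4-byte form F1 BC A5 84 at offsets 0–3.
U+F5AA → 3-byte form EF 96 AA at offsets 4–6.
U+106DE4 → 4-byte form F4 86 B7 A4 at offsets 7–10.
U+03B3 → 2-byte form CE B3 at offsets 11–12.
U+134FB → 4-byte form F0 93 93 BB at offsets 13–16.
Offset 14 falls in char 5's range; it's byte 2 of F0 93 93 BB = 0x93.

0x93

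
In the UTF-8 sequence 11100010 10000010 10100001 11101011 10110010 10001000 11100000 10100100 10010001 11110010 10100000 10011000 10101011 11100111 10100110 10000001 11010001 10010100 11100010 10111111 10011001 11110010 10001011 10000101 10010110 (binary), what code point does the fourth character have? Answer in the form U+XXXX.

Offset 0: leading byte 0xE2 = 11100010 → 3-byte char #1 = E2 82 A1.
Offset 3: leading byte 0xEB = 11101011 → 3-byte char #2 = EB B2 88.
Offset 6: leading byte 0xE0 = 11100000 → 3-byte char #3 = E0 A4 91.
Offset 9: leading byte 0xF2 = 11110010 → 4-byte char #4 = F2 A0 98 AB.
Leading byte 0xF2 = 11110010 matches 11110xxx → 4-byte sequence.
Byte 1: 0xF2 = 11110010, payload 010 (3 bits).
Byte 2: 0xA0 = 10100000 (10xxxxxx ✓), payload 100000.
Byte 3: 0x98 = 10011000 (10xxxxxx ✓), payload 011000.
Byte 4: 0xAB = 10101011 (10xxxxxx ✓), payload 101011.
Concatenate: 010100000011000101011 = 0xA062B (21 bits → U+A062B).

U+A062B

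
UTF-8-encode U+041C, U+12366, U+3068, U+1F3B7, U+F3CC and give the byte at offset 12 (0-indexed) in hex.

0xB7

U+041C → 2-byte form D0 9C at offsets 0–1.
U+12366 → 4-byte form F0 92 8D A6 at offsets 2–5.
U+3068 → 3-byte form E3 81 A8 at offsets 6–8.
U+1F3B7 → 4-byte form F0 9F 8E B7 at offsets 9–12.
Offset 12 falls in char 4's range; it's byte 4 of F0 9F 8E B7 = 0xB7.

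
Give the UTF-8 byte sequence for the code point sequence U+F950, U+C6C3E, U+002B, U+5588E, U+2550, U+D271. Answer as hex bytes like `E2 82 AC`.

U+F950: 3-byte form → EF A5 90.
U+C6C3E: 4-byte form → F3 86 B0 BE.
U+002B: 1-byte form → 2B.
U+5588E: 4-byte form → F1 95 A2 8E.
U+2550: 3-byte form → E2 95 90.
U+D271: 3-byte form → ED 89 B1.
Concatenated (18 bytes): EF A5 90 F3 86 B0 BE 2B F1 95 A2 8E E2 95 90 ED 89 B1.

EF A5 90 F3 86 B0 BE 2B F1 95 A2 8E E2 95 90 ED 89 B1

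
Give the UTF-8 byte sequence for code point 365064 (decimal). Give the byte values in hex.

U+59208 = 0x59208 = 365064 decimal. In range U+10000–U+10FFFF → 4-byte form: 11110xxx 10xxxxxx 10xxxxxx 10xxxxxx.
Binary (21 bits): 001011001001000001000.
Split 3+6+6+6: 001 | 011001 | 001000 | 001000.
Byte 1: 11110001 = 0xF1.
Byte 2: 10011001 = 0x99.
Byte 3: 10001000 = 0x88.
Byte 4: 10001000 = 0x88.

F1 99 88 88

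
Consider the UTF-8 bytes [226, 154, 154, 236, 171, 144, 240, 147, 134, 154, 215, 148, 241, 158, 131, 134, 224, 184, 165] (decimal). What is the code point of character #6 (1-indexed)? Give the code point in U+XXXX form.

U+0E25

Offset 0: leading byte 0xE2 = 11100010 → 3-byte char #1 = E2 9A 9A.
Offset 3: leading byte 0xEC = 11101100 → 3-byte char #2 = EC AB 90.
Offset 6: leading byte 0xF0 = 11110000 → 4-byte char #3 = F0 93 86 9A.
Offset 10: leading byte 0xD7 = 11010111 → 2-byte char #4 = D7 94.
Offset 12: leading byte 0xF1 = 11110001 → 4-byte char #5 = F1 9E 83 86.
Offset 16: leading byte 0xE0 = 11100000 → 3-byte char #6 = E0 B8 A5.
Leading byte 0xE0 = 11100000 matches 1110xxxx → 3-byte sequence.
Byte 1: 0xE0 = 11100000, payload 0000 (4 bits).
Byte 2: 0xB8 = 10111000 (10xxxxxx ✓), payload 111000.
Byte 3: 0xA5 = 10100101 (10xxxxxx ✓), payload 100101.
Concatenate: 0000111000100101 = 0xE25 (16 bits → U+0E25).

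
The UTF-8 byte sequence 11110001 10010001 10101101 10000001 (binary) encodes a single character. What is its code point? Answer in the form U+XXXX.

Leading byte 0xF1 = 11110001 matches 11110xxx → 4-byte sequence.
Byte 1: 0xF1 = 11110001, payload 001 (3 bits).
Byte 2: 0x91 = 10010001 (10xxxxxx ✓), payload 010001.
Byte 3: 0xAD = 10101101 (10xxxxxx ✓), payload 101101.
Byte 4: 0x81 = 10000001 (10xxxxxx ✓), payload 000001.
Concatenate: 001010001101101000001 = 0x51B41 (21 bits → U+51B41).

U+51B41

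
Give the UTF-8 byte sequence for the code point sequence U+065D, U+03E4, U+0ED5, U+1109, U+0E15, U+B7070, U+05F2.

U+065D: 2-byte form → D9 9D.
U+03E4: 2-byte form → CF A4.
U+0ED5: 3-byte form → E0 BB 95.
U+1109: 3-byte form → E1 84 89.
U+0E15: 3-byte form → E0 B8 95.
U+B7070: 4-byte form → F2 B7 81 B0.
U+05F2: 2-byte form → D7 B2.
Concatenated (19 bytes): D9 9D CF A4 E0 BB 95 E1 84 89 E0 B8 95 F2 B7 81 B0 D7 B2.

D9 9D CF A4 E0 BB 95 E1 84 89 E0 B8 95 F2 B7 81 B0 D7 B2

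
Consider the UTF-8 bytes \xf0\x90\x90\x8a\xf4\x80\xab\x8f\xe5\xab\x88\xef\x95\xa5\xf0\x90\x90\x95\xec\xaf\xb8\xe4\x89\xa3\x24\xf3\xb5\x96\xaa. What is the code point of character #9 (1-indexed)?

U+F55AA

Offset 0: leading byte 0xF0 = 11110000 → 4-byte char #1 = F0 90 90 8A.
Offset 4: leading byte 0xF4 = 11110100 → 4-byte char #2 = F4 80 AB 8F.
Offset 8: leading byte 0xE5 = 11100101 → 3-byte char #3 = E5 AB 88.
Offset 11: leading byte 0xEF = 11101111 → 3-byte char #4 = EF 95 A5.
Offset 14: leading byte 0xF0 = 11110000 → 4-byte char #5 = F0 90 90 95.
Offset 18: leading byte 0xEC = 11101100 → 3-byte char #6 = EC AF B8.
Offset 21: leading byte 0xE4 = 11100100 → 3-byte char #7 = E4 89 A3.
Offset 24: leading byte 0x24 = 00100100 → 1-byte char #8 = 24.
Offset 25: leading byte 0xF3 = 11110011 → 4-byte char #9 = F3 B5 96 AA.
Leading byte 0xF3 = 11110011 matches 11110xxx → 4-byte sequence.
Byte 1: 0xF3 = 11110011, payload 011 (3 bits).
Byte 2: 0xB5 = 10110101 (10xxxxxx ✓), payload 110101.
Byte 3: 0x96 = 10010110 (10xxxxxx ✓), payload 010110.
Byte 4: 0xAA = 10101010 (10xxxxxx ✓), payload 101010.
Concatenate: 011110101010110101010 = 0xF55AA (21 bits → U+F55AA).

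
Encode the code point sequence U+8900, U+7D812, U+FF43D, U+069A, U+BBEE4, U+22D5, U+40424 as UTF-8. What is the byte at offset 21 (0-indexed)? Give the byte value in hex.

U+8900 → 3-byte form E8 A4 80 at offsets 0–2.
U+7D812 → 4-byte form F1 BD A0 92 at offsets 3–6.
U+FF43D → 4-byte form F3 BF 90 BD at offsets 7–10.
U+069A → 2-byte form DA 9A at offsets 11–12.
U+BBEE4 → 4-byte form F2 BB BB A4 at offsets 13–16.
U+22D5 → 3-byte form E2 8B 95 at offsets 17–19.
U+40424 → 4-byte form F1 80 90 A4 at offsets 20–23.
Offset 21 falls in char 7's range; it's byte 2 of F1 80 90 A4 = 0x80.

0x80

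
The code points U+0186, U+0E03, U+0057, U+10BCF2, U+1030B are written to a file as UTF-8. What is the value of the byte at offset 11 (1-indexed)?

1-indexed offset 11 is 0-indexed offset 10.
U+0186 → 2-byte form C6 86 at offsets 0–1.
U+0E03 → 3-byte form E0 B8 83 at offsets 2–4.
U+0057 → 1-byte form 57 at offsets 5–5.
U+10BCF2 → 4-byte form F4 8B B3 B2 at offsets 6–9.
U+1030B → 4-byte form F0 90 8C 8B at offsets 10–13.
Offset 10 falls in char 5's range; it's byte 1 of F0 90 8C 8B = 0xF0.

0xF0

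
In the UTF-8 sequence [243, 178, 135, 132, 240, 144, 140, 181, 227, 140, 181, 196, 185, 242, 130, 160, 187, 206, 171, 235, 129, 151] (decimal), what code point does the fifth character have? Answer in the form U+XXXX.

Offset 0: leading byte 0xF3 = 11110011 → 4-byte char #1 = F3 B2 87 84.
Offset 4: leading byte 0xF0 = 11110000 → 4-byte char #2 = F0 90 8C B5.
Offset 8: leading byte 0xE3 = 11100011 → 3-byte char #3 = E3 8C B5.
Offset 11: leading byte 0xC4 = 11000100 → 2-byte char #4 = C4 B9.
Offset 13: leading byte 0xF2 = 11110010 → 4-byte char #5 = F2 82 A0 BB.
Leading byte 0xF2 = 11110010 matches 11110xxx → 4-byte sequence.
Byte 1: 0xF2 = 11110010, payload 010 (3 bits).
Byte 2: 0x82 = 10000010 (10xxxxxx ✓), payload 000010.
Byte 3: 0xA0 = 10100000 (10xxxxxx ✓), payload 100000.
Byte 4: 0xBB = 10111011 (10xxxxxx ✓), payload 111011.
Concatenate: 010000010100000111011 = 0x8283B (21 bits → U+8283B).

U+8283B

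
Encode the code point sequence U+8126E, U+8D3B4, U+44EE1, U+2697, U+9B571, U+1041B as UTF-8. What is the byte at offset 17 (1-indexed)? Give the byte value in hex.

1-indexed offset 17 is 0-indexed offset 16.
U+8126E → 4-byte form F2 81 89 AE at offsets 0–3.
U+8D3B4 → 4-byte form F2 8D 8E B4 at offsets 4–7.
U+44EE1 → 4-byte form F1 84 BB A1 at offsets 8–11.
U+2697 → 3-byte form E2 9A 97 at offsets 12–14.
U+9B571 → 4-byte form F2 9B 95 B1 at offsets 15–18.
Offset 16 falls in char 5's range; it's byte 2 of F2 9B 95 B1 = 0x9B.

0x9B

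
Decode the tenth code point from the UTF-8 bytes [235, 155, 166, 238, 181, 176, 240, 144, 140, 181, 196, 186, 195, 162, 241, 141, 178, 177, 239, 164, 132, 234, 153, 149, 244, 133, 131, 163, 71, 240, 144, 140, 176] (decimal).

Offset 0: leading byte 0xEB = 11101011 → 3-byte char #1 = EB 9B A6.
Offset 3: leading byte 0xEE = 11101110 → 3-byte char #2 = EE B5 B0.
Offset 6: leading byte 0xF0 = 11110000 → 4-byte char #3 = F0 90 8C B5.
Offset 10: leading byte 0xC4 = 11000100 → 2-byte char #4 = C4 BA.
Offset 12: leading byte 0xC3 = 11000011 → 2-byte char #5 = C3 A2.
Offset 14: leading byte 0xF1 = 11110001 → 4-byte char #6 = F1 8D B2 B1.
Offset 18: leading byte 0xEF = 11101111 → 3-byte char #7 = EF A4 84.
Offset 21: leading byte 0xEA = 11101010 → 3-byte char #8 = EA 99 95.
Offset 24: leading byte 0xF4 = 11110100 → 4-byte char #9 = F4 85 83 A3.
Offset 28: leading byte 0x47 = 01000111 → 1-byte char #10 = 47.
Leading byte 0x47 = 01000111 matches 0xxxxxxx → 1-byte sequence.
Byte 1: 0x47 = 01000111, payload 1000111 (7 bits).
Concatenate: 1000111 = 0x47 (7 bits → U+0047).

U+0047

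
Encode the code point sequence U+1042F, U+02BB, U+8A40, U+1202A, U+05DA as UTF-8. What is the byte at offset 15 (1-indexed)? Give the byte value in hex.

1-indexed offset 15 is 0-indexed offset 14.
U+1042F → 4-byte form F0 90 90 AF at offsets 0–3.
U+02BB → 2-byte form CA BB at offsets 4–5.
U+8A40 → 3-byte form E8 A9 80 at offsets 6–8.
U+1202A → 4-byte form F0 92 80 AA at offsets 9–12.
U+05DA → 2-byte form D7 9A at offsets 13–14.
Offset 14 falls in char 5's range; it's byte 2 of D7 9A = 0x9A.

0x9A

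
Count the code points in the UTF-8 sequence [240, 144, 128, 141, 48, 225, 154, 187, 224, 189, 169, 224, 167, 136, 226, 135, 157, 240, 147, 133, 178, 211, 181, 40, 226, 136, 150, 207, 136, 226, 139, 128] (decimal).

12

Byte at offset 0: 0xF0 = 11110000 → 4-byte char (#1). Advance 4.
Byte at offset 4: 0x30 = 00110000 → 1-byte char (#2). Advance 1.
Byte at offset 5: 0xE1 = 11100001 → 3-byte char (#3). Advance 3.
Byte at offset 8: 0xE0 = 11100000 → 3-byte char (#4). Advance 3.
Byte at offset 11: 0xE0 = 11100000 → 3-byte char (#5). Advance 3.
Byte at offset 14: 0xE2 = 11100010 → 3-byte char (#6). Advance 3.
Byte at offset 17: 0xF0 = 11110000 → 4-byte char (#7). Advance 4.
Byte at offset 21: 0xD3 = 11010011 → 2-byte char (#8). Advance 2.
Byte at offset 23: 0x28 = 00101000 → 1-byte char (#9). Advance 1.
Byte at offset 24: 0xE2 = 11100010 → 3-byte char (#10). Advance 3.
Byte at offset 27: 0xCF = 11001111 → 2-byte char (#11). Advance 2.
Byte at offset 29: 0xE2 = 11100010 → 3-byte char (#12). Advance 3.
Reached end at offset 32 after 12 code points.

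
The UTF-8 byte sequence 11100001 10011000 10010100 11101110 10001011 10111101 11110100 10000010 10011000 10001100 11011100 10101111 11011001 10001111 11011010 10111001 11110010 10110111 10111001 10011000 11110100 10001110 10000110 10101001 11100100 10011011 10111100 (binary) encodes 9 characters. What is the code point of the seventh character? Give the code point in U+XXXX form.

Offset 0: leading byte 0xE1 = 11100001 → 3-byte char #1 = E1 98 94.
Offset 3: leading byte 0xEE = 11101110 → 3-byte char #2 = EE 8B BD.
Offset 6: leading byte 0xF4 = 11110100 → 4-byte char #3 = F4 82 98 8C.
Offset 10: leading byte 0xDC = 11011100 → 2-byte char #4 = DC AF.
Offset 12: leading byte 0xD9 = 11011001 → 2-byte char #5 = D9 8F.
Offset 14: leading byte 0xDA = 11011010 → 2-byte char #6 = DA B9.
Offset 16: leading byte 0xF2 = 11110010 → 4-byte char #7 = F2 B7 B9 98.
Leading byte 0xF2 = 11110010 matches 11110xxx → 4-byte sequence.
Byte 1: 0xF2 = 11110010, payload 010 (3 bits).
Byte 2: 0xB7 = 10110111 (10xxxxxx ✓), payload 110111.
Byte 3: 0xB9 = 10111001 (10xxxxxx ✓), payload 111001.
Byte 4: 0x98 = 10011000 (10xxxxxx ✓), payload 011000.
Concatenate: 010110111111001011000 = 0xB7E58 (21 bits → U+B7E58).

U+B7E58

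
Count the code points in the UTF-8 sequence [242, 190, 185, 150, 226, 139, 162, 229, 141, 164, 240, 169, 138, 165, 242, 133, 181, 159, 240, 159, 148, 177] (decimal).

6

Byte at offset 0: 0xF2 = 11110010 → 4-byte char (#1). Advance 4.
Byte at offset 4: 0xE2 = 11100010 → 3-byte char (#2). Advance 3.
Byte at offset 7: 0xE5 = 11100101 → 3-byte char (#3). Advance 3.
Byte at offset 10: 0xF0 = 11110000 → 4-byte char (#4). Advance 4.
Byte at offset 14: 0xF2 = 11110010 → 4-byte char (#5). Advance 4.
Byte at offset 18: 0xF0 = 11110000 → 4-byte char (#6). Advance 4.
Reached end at offset 22 after 6 code points.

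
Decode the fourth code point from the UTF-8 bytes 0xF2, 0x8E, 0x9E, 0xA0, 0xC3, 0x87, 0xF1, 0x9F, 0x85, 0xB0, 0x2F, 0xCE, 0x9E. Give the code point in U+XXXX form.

U+002F

Offset 0: leading byte 0xF2 = 11110010 → 4-byte char #1 = F2 8E 9E A0.
Offset 4: leading byte 0xC3 = 11000011 → 2-byte char #2 = C3 87.
Offset 6: leading byte 0xF1 = 11110001 → 4-byte char #3 = F1 9F 85 B0.
Offset 10: leading byte 0x2F = 00101111 → 1-byte char #4 = 2F.
Leading byte 0x2F = 00101111 matches 0xxxxxxx → 1-byte sequence.
Byte 1: 0x2F = 00101111, payload 0101111 (7 bits).
Concatenate: 0101111 = 0x2F (7 bits → U+002F).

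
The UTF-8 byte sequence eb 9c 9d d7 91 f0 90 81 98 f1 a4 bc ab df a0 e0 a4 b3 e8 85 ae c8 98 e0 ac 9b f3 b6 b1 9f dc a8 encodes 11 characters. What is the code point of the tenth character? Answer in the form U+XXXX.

Offset 0: leading byte 0xEB = 11101011 → 3-byte char #1 = EB 9C 9D.
Offset 3: leading byte 0xD7 = 11010111 → 2-byte char #2 = D7 91.
Offset 5: leading byte 0xF0 = 11110000 → 4-byte char #3 = F0 90 81 98.
Offset 9: leading byte 0xF1 = 11110001 → 4-byte char #4 = F1 A4 BC AB.
Offset 13: leading byte 0xDF = 11011111 → 2-byte char #5 = DF A0.
Offset 15: leading byte 0xE0 = 11100000 → 3-byte char #6 = E0 A4 B3.
Offset 18: leading byte 0xE8 = 11101000 → 3-byte char #7 = E8 85 AE.
Offset 21: leading byte 0xC8 = 11001000 → 2-byte char #8 = C8 98.
Offset 23: leading byte 0xE0 = 11100000 → 3-byte char #9 = E0 AC 9B.
Offset 26: leading byte 0xF3 = 11110011 → 4-byte char #10 = F3 B6 B1 9F.
Leading byte 0xF3 = 11110011 matches 11110xxx → 4-byte sequence.
Byte 1: 0xF3 = 11110011, payload 011 (3 bits).
Byte 2: 0xB6 = 10110110 (10xxxxxx ✓), payload 110110.
Byte 3: 0xB1 = 10110001 (10xxxxxx ✓), payload 110001.
Byte 4: 0x9F = 10011111 (10xxxxxx ✓), payload 011111.
Concatenate: 011110110110001011111 = 0xF6C5F (21 bits → U+F6C5F).

U+F6C5F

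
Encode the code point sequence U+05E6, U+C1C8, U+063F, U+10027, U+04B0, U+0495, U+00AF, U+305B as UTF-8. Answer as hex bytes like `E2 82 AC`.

U+05E6: 2-byte form → D7 A6.
U+C1C8: 3-byte form → EC 87 88.
U+063F: 2-byte form → D8 BF.
U+10027: 4-byte form → F0 90 80 A7.
U+04B0: 2-byte form → D2 B0.
U+0495: 2-byte form → D2 95.
U+00AF: 2-byte form → C2 AF.
U+305B: 3-byte form → E3 81 9B.
Concatenated (20 bytes): D7 A6 EC 87 88 D8 BF F0 90 80 A7 D2 B0 D2 95 C2 AF E3 81 9B.

D7 A6 EC 87 88 D8 BF F0 90 80 A7 D2 B0 D2 95 C2 AF E3 81 9B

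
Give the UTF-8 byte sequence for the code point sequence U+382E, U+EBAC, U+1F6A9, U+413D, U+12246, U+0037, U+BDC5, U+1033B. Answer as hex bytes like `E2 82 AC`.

U+382E: 3-byte form → E3 A0 AE.
U+EBAC: 3-byte form → EE AE AC.
U+1F6A9: 4-byte form → F0 9F 9A A9.
U+413D: 3-byte form → E4 84 BD.
U+12246: 4-byte form → F0 92 89 86.
U+0037: 1-byte form → 37.
U+BDC5: 3-byte form → EB B7 85.
U+1033B: 4-byte form → F0 90 8C BB.
Concatenated (25 bytes): E3 A0 AE EE AE AC F0 9F 9A A9 E4 84 BD F0 92 89 86 37 EB B7 85 F0 90 8C BB.

E3 A0 AE EE AE AC F0 9F 9A A9 E4 84 BD F0 92 89 86 37 EB B7 85 F0 90 8C BB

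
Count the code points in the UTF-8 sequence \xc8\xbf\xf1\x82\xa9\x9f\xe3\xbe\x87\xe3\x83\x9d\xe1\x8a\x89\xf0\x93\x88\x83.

Byte at offset 0: 0xC8 = 11001000 → 2-byte char (#1). Advance 2.
Byte at offset 2: 0xF1 = 11110001 → 4-byte char (#2). Advance 4.
Byte at offset 6: 0xE3 = 11100011 → 3-byte char (#3). Advance 3.
Byte at offset 9: 0xE3 = 11100011 → 3-byte char (#4). Advance 3.
Byte at offset 12: 0xE1 = 11100001 → 3-byte char (#5). Advance 3.
Byte at offset 15: 0xF0 = 11110000 → 4-byte char (#6). Advance 4.
Reached end at offset 19 after 6 code points.

6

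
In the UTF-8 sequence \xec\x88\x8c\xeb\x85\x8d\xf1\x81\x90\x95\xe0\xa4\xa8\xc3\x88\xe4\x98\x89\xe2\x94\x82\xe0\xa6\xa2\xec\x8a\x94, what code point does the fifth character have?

U+00C8

Offset 0: leading byte 0xEC = 11101100 → 3-byte char #1 = EC 88 8C.
Offset 3: leading byte 0xEB = 11101011 → 3-byte char #2 = EB 85 8D.
Offset 6: leading byte 0xF1 = 11110001 → 4-byte char #3 = F1 81 90 95.
Offset 10: leading byte 0xE0 = 11100000 → 3-byte char #4 = E0 A4 A8.
Offset 13: leading byte 0xC3 = 11000011 → 2-byte char #5 = C3 88.
Leading byte 0xC3 = 11000011 matches 110xxxxx → 2-byte sequence.
Byte 1: 0xC3 = 11000011, payload 00011 (5 bits).
Byte 2: 0x88 = 10001000 (10xxxxxx ✓), payload 001000.
Concatenate: 00011001000 = 0xC8 (11 bits → U+00C8).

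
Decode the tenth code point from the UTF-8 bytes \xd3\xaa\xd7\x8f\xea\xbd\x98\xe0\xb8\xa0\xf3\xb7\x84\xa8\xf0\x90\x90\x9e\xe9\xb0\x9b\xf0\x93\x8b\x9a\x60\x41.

Offset 0: leading byte 0xD3 = 11010011 → 2-byte char #1 = D3 AA.
Offset 2: leading byte 0xD7 = 11010111 → 2-byte char #2 = D7 8F.
Offset 4: leading byte 0xEA = 11101010 → 3-byte char #3 = EA BD 98.
Offset 7: leading byte 0xE0 = 11100000 → 3-byte char #4 = E0 B8 A0.
Offset 10: leading byte 0xF3 = 11110011 → 4-byte char #5 = F3 B7 84 A8.
Offset 14: leading byte 0xF0 = 11110000 → 4-byte char #6 = F0 90 90 9E.
Offset 18: leading byte 0xE9 = 11101001 → 3-byte char #7 = E9 B0 9B.
Offset 21: leading byte 0xF0 = 11110000 → 4-byte char #8 = F0 93 8B 9A.
Offset 25: leading byte 0x60 = 01100000 → 1-byte char #9 = 60.
Offset 26: leading byte 0x41 = 01000001 → 1-byte char #10 = 41.
Leading byte 0x41 = 01000001 matches 0xxxxxxx → 1-byte sequence.
Byte 1: 0x41 = 01000001, payload 1000001 (7 bits).
Concatenate: 1000001 = 0x41 (7 bits → U+0041).

U+0041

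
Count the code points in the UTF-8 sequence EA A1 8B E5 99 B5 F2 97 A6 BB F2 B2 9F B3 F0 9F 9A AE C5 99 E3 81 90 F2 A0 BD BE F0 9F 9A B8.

9

Byte at offset 0: 0xEA = 11101010 → 3-byte char (#1). Advance 3.
Byte at offset 3: 0xE5 = 11100101 → 3-byte char (#2). Advance 3.
Byte at offset 6: 0xF2 = 11110010 → 4-byte char (#3). Advance 4.
Byte at offset 10: 0xF2 = 11110010 → 4-byte char (#4). Advance 4.
Byte at offset 14: 0xF0 = 11110000 → 4-byte char (#5). Advance 4.
Byte at offset 18: 0xC5 = 11000101 → 2-byte char (#6). Advance 2.
Byte at offset 20: 0xE3 = 11100011 → 3-byte char (#7). Advance 3.
Byte at offset 23: 0xF2 = 11110010 → 4-byte char (#8). Advance 4.
Byte at offset 27: 0xF0 = 11110000 → 4-byte char (#9). Advance 4.
Reached end at offset 31 after 9 code points.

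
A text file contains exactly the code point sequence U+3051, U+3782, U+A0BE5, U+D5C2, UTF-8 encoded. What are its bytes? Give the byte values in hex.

E3 81 91 E3 9E 82 F2 A0 AF A5 ED 97 82

U+3051: 3-byte form → E3 81 91.
U+3782: 3-byte form → E3 9E 82.
U+A0BE5: 4-byte form → F2 A0 AF A5.
U+D5C2: 3-byte form → ED 97 82.
Concatenated (13 bytes): E3 81 91 E3 9E 82 F2 A0 AF A5 ED 97 82.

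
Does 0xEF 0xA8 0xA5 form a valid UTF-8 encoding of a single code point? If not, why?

valid

Leading byte 0xEF = 11101111 → 3-byte form.
Continuation bytes 0xA8=10101000, 0xA5=10100101 all match 10xxxxxx.
Decoded value 0xFA25 is ≥ 0x800 (shortest form) and not a surrogate.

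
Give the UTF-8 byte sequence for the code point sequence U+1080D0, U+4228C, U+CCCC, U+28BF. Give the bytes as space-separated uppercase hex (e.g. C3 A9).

F4 88 83 90 F1 82 8A 8C EC B3 8C E2 A2 BF

U+1080D0: 4-byte form → F4 88 83 90.
U+4228C: 4-byte form → F1 82 8A 8C.
U+CCCC: 3-byte form → EC B3 8C.
U+28BF: 3-byte form → E2 A2 BF.
Concatenated (14 bytes): F4 88 83 90 F1 82 8A 8C EC B3 8C E2 A2 BF.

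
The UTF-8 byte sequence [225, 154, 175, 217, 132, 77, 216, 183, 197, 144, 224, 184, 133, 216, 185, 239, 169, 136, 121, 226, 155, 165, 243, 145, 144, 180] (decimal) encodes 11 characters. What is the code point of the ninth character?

Offset 0: leading byte 0xE1 = 11100001 → 3-byte char #1 = E1 9A AF.
Offset 3: leading byte 0xD9 = 11011001 → 2-byte char #2 = D9 84.
Offset 5: leading byte 0x4D = 01001101 → 1-byte char #3 = 4D.
Offset 6: leading byte 0xD8 = 11011000 → 2-byte char #4 = D8 B7.
Offset 8: leading byte 0xC5 = 11000101 → 2-byte char #5 = C5 90.
Offset 10: leading byte 0xE0 = 11100000 → 3-byte char #6 = E0 B8 85.
Offset 13: leading byte 0xD8 = 11011000 → 2-byte char #7 = D8 B9.
Offset 15: leading byte 0xEF = 11101111 → 3-byte char #8 = EF A9 88.
Offset 18: leading byte 0x79 = 01111001 → 1-byte char #9 = 79.
Leading byte 0x79 = 01111001 matches 0xxxxxxx → 1-byte sequence.
Byte 1: 0x79 = 01111001, payload 1111001 (7 bits).
Concatenate: 1111001 = 0x79 (7 bits → U+0079).

U+0079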